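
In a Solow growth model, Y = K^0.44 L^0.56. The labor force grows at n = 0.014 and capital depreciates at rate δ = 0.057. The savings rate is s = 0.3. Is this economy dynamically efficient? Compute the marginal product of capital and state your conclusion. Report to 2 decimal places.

The effective depreciation rate is n + δ = 0.014 + 0.057 = 0.071.
Steady-state k*: s·k^0.44 = 0.071·k gives k* = (0.3/0.071)^(1/0.56) ≈ 13.1103.
MPK = 0.44·13.1103^(-0.56) ≈ 0.1041.
MPK > n+δ = 0.071, so the economy is dynamically efficient (under-saving).

dynamically efficient; MPK ≈ 0.10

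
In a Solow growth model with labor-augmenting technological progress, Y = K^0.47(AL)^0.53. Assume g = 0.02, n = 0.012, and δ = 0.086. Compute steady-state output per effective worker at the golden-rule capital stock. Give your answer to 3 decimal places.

y_gold ≈ 3.406

Capital per effective worker breaks even when investment replaces (n + g + δ)·k; here n + g + δ = 0.118.
At the golden rule the marginal product of capital equals n+g+δ: 0.47·k^(0.47−1) = 0.118. Solving, k_gold = (0.47/0.118)^(1/0.53) ≈ 13.5670.
Output: y_gold = k_gold^0.47 = 13.5670^0.47 ≈ 3.4062.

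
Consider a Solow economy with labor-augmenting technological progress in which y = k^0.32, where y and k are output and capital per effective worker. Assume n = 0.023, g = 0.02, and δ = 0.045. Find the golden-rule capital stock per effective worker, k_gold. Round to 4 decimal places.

k_gold ≈ 6.6759

The effective depreciation rate is n + g + δ = 0.023 + 0.02 + 0.045 = 0.088.
At the golden rule the marginal product of capital equals n+g+δ: 0.32·k^(0.32−1) = 0.088. Solving, k_gold = (0.32/0.088)^(1/0.68) ≈ 6.6759.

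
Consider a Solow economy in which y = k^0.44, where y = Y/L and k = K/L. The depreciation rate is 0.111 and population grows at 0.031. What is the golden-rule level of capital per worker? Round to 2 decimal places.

The effective depreciation rate is n + δ = 0.031 + 0.111 = 0.142.
Setting f'(k) = n+δ gives 0.44·k^(0.44−1) = 0.142, hence k_gold = (0.44/0.142)^(1/0.56) ≈ 7.5349.

k_gold ≈ 7.53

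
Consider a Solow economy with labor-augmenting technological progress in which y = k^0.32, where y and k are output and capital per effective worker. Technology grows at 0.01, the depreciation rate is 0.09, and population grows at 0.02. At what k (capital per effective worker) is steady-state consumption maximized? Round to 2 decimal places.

k_gold ≈ 4.23

The effective depreciation rate is n + g + δ = 0.02 + 0.01 + 0.09 = 0.12.
At the golden rule the marginal product of capital equals n+g+δ: 0.32·k^(0.32−1) = 0.12. Solving, k_gold = (0.32/0.12)^(1/0.68) ≈ 4.2308.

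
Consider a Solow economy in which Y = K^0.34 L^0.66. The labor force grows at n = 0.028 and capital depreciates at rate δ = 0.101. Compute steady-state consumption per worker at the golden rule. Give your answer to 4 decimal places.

n + δ = 0.028 + 0.101 = 0.129.
Maximizing c = f(k) − (n+δ)·k gives f'(k) = n+δ, i.e. 0.34·k^(0.34−1) = 0.129, so k_gold = (0.34/0.129)^(1/0.66) ≈ 4.3422.
y_gold = 4.3422^0.34 ≈ 1.6475.
c_gold = y_gold − (n+δ)·k_gold = 1.6475 − 0.129·4.3422 ≈ 1.0873.

c_gold ≈ 1.0873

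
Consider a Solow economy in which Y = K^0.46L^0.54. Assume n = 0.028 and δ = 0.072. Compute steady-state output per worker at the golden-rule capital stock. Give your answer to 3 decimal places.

y_gold ≈ 3.669

The effective depreciation rate is n + δ = 0.028 + 0.072 = 0.1.
Maximizing c = f(k) − (n+δ)·k gives f'(k) = n+δ, i.e. 0.46·k^(0.46−1) = 0.1, so k_gold = (0.46/0.1)^(1/0.54) ≈ 16.8783.
Output: y_gold = k_gold^0.46 = 16.8783^0.46 ≈ 3.6692.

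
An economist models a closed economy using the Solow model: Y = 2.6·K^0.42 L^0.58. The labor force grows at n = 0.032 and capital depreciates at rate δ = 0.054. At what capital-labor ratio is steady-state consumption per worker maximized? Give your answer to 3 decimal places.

k_gold ≈ 79.978

Break-even investment rate: n + δ = 0.032 + 0.054 = 0.086.
Golden rule sets MPK = n+δ: 0.42·2.6·k^(0.42−1) = 0.086, so k_gold = (0.42·2.6/0.086)^(1/0.58) ≈ 79.9784.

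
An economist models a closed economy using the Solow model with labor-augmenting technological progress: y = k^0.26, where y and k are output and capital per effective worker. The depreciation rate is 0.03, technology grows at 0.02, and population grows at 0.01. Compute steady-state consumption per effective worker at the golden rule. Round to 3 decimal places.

Break-even investment rate: n + g + δ = 0.01 + 0.02 + 0.03 = 0.06.
Golden rule sets MPK = n+g+δ: 0.26·k^(0.26−1) = 0.06, so k_gold = (0.26/0.06)^(1/0.74) ≈ 7.2539.
y_gold = 7.2539^0.26 ≈ 1.6740.
c_gold = y_gold − (n+g+δ)·k_gold = 1.6740 − 0.06·7.2539 ≈ 1.2387.

c_gold ≈ 1.239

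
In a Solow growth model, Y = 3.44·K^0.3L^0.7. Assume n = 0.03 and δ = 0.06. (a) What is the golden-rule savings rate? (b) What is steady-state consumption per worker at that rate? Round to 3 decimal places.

The effective depreciation rate is n + δ = 0.03 + 0.06 = 0.09.
For Cobb-Douglas, s_gold equals capital's share: s_gold = 0.3.
Golden rule sets MPK = n+δ: 0.3·3.44·k^(0.3−1) = 0.09, so k_gold = (0.3·3.44/0.09)^(1/0.7) ≈ 32.6198.
y_gold = 3.44·32.6198^0.3 ≈ 9.7859; c_gold = (1−0.3)·y_gold ≈ 6.8502.

(a) s_gold = 0.300; (b) c_gold ≈ 6.850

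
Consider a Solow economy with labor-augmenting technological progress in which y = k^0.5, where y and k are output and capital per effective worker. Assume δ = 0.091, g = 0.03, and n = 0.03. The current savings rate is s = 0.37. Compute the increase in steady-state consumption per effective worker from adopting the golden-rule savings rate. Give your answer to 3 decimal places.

n + g + δ = 0.03 + 0.03 + 0.091 = 0.151.
Current steady state (s = 0.37): k* = (0.37/0.151)^(1/0.5) ≈ 6.0041, y* = 6.0041^0.5 ≈ 2.4503, c* = (1−0.37)·2.4503 ≈ 1.5437.
Setting f'(k) = n+g+δ gives 0.5·k^(0.5−1) = 0.151, hence k_gold = (0.5/0.151)^(1/0.5) ≈ 10.9644.
y_gold = 10.9644^0.5 ≈ 3.3113, c_gold = y_gold − 0.151·k_gold ≈ 1.6556.
Gain: Δc = 1.6556 − 1.5437 ≈ 0.1119.

Δc ≈ 0.112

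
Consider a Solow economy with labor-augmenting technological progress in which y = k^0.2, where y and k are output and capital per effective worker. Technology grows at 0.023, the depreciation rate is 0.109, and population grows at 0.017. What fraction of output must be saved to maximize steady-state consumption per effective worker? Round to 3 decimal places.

s_gold = 0.200

Break-even investment rate: n + g + δ = 0.017 + 0.023 + 0.109 = 0.149.
At the golden rule MPK = n+g+δ, and in any Cobb-Douglas steady state s = (n+g+δ)·k/y = MPK·k/y = capital's share 0.2.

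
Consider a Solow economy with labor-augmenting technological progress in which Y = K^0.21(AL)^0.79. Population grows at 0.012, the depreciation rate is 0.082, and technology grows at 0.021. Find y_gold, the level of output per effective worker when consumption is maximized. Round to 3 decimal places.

Capital per effective worker breaks even when investment replaces (n + g + δ)·k; here n + g + δ = 0.115.
Golden rule sets MPK = n+g+δ: 0.21·k^(0.21−1) = 0.115, so k_gold = (0.21/0.115)^(1/0.79) ≈ 2.1431.
Output: y_gold = k_gold^0.21 = 2.1431^0.21 ≈ 1.1736.

y_gold ≈ 1.174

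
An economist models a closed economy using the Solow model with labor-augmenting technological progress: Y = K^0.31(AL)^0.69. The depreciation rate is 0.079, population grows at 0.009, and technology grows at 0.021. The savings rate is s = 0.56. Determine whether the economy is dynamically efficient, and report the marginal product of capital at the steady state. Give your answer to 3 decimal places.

Break-even investment rate: n + g + δ = 0.009 + 0.021 + 0.079 = 0.109.
Steady-state k*: s·k^0.31 = 0.109·k gives k* = (0.56/0.109)^(1/0.69) ≈ 10.7174.
MPK = 0.31·10.7174^(-0.69) ≈ 0.0603.
MPK < n+g+δ = 0.109, so the economy is dynamically inefficient (over-saving).

dynamically inefficient; MPK ≈ 0.060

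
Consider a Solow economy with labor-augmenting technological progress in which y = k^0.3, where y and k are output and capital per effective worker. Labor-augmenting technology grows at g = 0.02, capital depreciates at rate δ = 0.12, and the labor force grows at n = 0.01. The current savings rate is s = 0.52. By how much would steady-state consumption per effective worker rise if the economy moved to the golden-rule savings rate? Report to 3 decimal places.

Δc ≈ 0.124

n + g + δ = 0.01 + 0.02 + 0.12 = 0.15.
Current steady state (s = 0.52): k* = (0.52/0.15)^(1/0.7) ≈ 5.9061, y* = 5.9061^0.3 ≈ 1.7037, c* = (1−0.52)·1.7037 ≈ 0.8178.
Setting f'(k) = n+g+δ gives 0.3·k^(0.3−1) = 0.15, hence k_gold = (0.3/0.15)^(1/0.7) ≈ 2.6918.
y_gold = 2.6918^0.3 ≈ 1.3459, c_gold = y_gold − 0.15·k_gold ≈ 0.9421.
Gain: Δc = 0.9421 − 0.8178 ≈ 0.1244.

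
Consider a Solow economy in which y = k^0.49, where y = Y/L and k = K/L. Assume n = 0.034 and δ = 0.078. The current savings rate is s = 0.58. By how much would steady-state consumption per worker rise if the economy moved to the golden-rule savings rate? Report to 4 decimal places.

Δc ≈ 0.0666

n + δ = 0.034 + 0.078 = 0.112.
Current steady state (s = 0.58): k* = (0.58/0.112)^(1/0.51) ≈ 25.1427, y* = 25.1427^0.49 ≈ 4.8551, c* = (1−0.58)·4.8551 ≈ 2.0392.
Golden rule sets MPK = n+δ: 0.49·k^(0.49−1) = 0.112, so k_gold = (0.49/0.112)^(1/0.51) ≈ 18.0642.
y_gold = 18.0642^0.49 ≈ 4.1290, c_gold = y_gold − 0.112·k_gold ≈ 2.1058.
Gain: Δc = 2.1058 − 2.0392 ≈ 0.0666.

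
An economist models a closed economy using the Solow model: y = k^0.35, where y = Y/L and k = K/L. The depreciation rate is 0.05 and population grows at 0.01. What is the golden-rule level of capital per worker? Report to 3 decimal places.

k_gold ≈ 15.078

The effective depreciation rate is n + δ = 0.01 + 0.05 = 0.06.
At the golden rule the marginal product of capital equals n+δ: 0.35·k^(0.35−1) = 0.06. Solving, k_gold = (0.35/0.06)^(1/0.65) ≈ 15.0776.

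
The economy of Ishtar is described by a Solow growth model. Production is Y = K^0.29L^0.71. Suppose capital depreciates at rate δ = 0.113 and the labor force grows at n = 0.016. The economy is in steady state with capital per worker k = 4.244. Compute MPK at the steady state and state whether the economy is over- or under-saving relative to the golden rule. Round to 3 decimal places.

The effective depreciation rate is n + δ = 0.016 + 0.113 = 0.129.
MPK = 0.29·k^(0.29−1) = 0.29·4.244^(-0.71) ≈ 0.1039.
MPK < 0.129, so the economy is dynamically inefficient (over-saving).

over-saving; MPK ≈ 0.104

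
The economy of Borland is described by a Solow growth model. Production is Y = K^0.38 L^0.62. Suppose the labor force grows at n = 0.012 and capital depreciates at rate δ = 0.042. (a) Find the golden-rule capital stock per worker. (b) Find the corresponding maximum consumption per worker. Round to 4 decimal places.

(a) k_gold ≈ 23.2679; (b) c_gold ≈ 2.0500

Capital per worker breaks even when investment replaces (n + δ)·k; here n + δ = 0.054.
At the golden rule the marginal product of capital equals n+δ: 0.38·k^(0.38−1) = 0.054. Solving, k_gold = (0.38/0.054)^(1/0.62) ≈ 23.2679.
y_gold = 23.2679^0.38 ≈ 3.3065; c_gold = y_gold − 0.054·k_gold ≈ 2.0500.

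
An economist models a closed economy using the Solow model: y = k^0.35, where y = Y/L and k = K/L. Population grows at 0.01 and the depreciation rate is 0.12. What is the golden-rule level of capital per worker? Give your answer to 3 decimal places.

k_gold ≈ 4.589

Capital per worker breaks even when investment replaces (n + δ)·k; here n + δ = 0.13.
At the golden rule the marginal product of capital equals n+δ: 0.35·k^(0.35−1) = 0.13. Solving, k_gold = (0.35/0.13)^(1/0.65) ≈ 4.5891.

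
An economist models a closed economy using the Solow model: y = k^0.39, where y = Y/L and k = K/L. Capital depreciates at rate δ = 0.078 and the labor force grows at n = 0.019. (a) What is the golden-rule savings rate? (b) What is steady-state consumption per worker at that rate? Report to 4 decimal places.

(a) s_gold = 0.3900; (b) c_gold ≈ 1.4848

Capital per worker breaks even when investment replaces (n + δ)·k; here n + δ = 0.097.
For Cobb-Douglas, s_gold equals capital's share: s_gold = 0.39.
Golden rule sets MPK = n+δ: 0.39·k^(0.39−1) = 0.097, so k_gold = (0.39/0.097)^(1/0.61) ≈ 9.7869.
y_gold = 9.7869^0.39 ≈ 2.4342; c_gold = (1−0.39)·y_gold ≈ 1.4848.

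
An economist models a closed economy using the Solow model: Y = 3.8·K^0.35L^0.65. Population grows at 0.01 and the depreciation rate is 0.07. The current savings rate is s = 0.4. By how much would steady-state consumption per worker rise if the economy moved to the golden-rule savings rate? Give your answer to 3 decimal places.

Δc ≈ 0.091

n + δ = 0.01 + 0.07 = 0.08.
Current steady state (s = 0.4): k* = (0.4·3.8/0.08)^(1/0.65) ≈ 92.7499, y* = 3.8·92.7499^0.35 ≈ 18.5500, c* = (1−0.4)·18.5500 ≈ 11.1300.
Golden rule sets MPK = n+δ: 0.35·3.8·k^(0.35−1) = 0.08, so k_gold = (0.35·3.8/0.08)^(1/0.65) ≈ 75.5257.
y_gold = 3.8·75.5257^0.35 ≈ 17.2630, c_gold = y_gold − 0.08·k_gold ≈ 11.2210.
Gain: Δc = 11.2210 − 11.1300 ≈ 0.0910.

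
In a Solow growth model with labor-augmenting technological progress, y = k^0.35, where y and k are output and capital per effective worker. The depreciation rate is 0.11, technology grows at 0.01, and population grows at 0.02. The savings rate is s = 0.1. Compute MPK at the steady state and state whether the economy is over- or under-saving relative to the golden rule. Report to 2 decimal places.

under-saving; MPK ≈ 0.49

Break-even investment rate: n + g + δ = 0.02 + 0.01 + 0.11 = 0.14.
Steady-state k*: s·k^0.35 = 0.14·k gives k* = (0.1/0.14)^(1/0.65) ≈ 0.5959.
MPK = 0.35·0.5959^(-0.65) ≈ 0.4900.
MPK > n+g+δ = 0.14, so the economy is dynamically efficient (under-saving).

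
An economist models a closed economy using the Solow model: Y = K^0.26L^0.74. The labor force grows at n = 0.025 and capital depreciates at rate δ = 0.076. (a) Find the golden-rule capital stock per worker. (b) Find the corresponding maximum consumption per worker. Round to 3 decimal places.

n + δ = 0.025 + 0.076 = 0.101.
Setting f'(k) = n+δ gives 0.26·k^(0.26−1) = 0.101, hence k_gold = (0.26/0.101)^(1/0.74) ≈ 3.5887.
y_gold = 3.5887^0.26 ≈ 1.3941; c_gold = y_gold − 0.101·k_gold ≈ 1.0316.

(a) k_gold ≈ 3.589; (b) c_gold ≈ 1.032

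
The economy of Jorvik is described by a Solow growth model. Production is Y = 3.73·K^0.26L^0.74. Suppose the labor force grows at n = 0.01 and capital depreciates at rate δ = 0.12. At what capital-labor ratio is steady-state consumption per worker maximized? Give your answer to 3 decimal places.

n + δ = 0.01 + 0.12 = 0.13.
At the golden rule the marginal product of capital equals n+δ: 0.26·3.73·k^(0.26−1) = 0.13. Solving, k_gold = (0.26·3.73/0.13)^(1/0.74) ≈ 15.1139.

k_gold ≈ 15.114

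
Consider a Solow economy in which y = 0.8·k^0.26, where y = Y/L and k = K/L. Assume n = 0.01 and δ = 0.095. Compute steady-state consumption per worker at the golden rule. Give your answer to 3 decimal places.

c_gold ≈ 0.753

Break-even investment rate: n + δ = 0.01 + 0.095 = 0.105.
Maximizing c = f(k) − (n+δ)·k gives f'(k) = n+δ, i.e. 0.26·0.8·k^(0.26−1) = 0.105, so k_gold = (0.26·0.8/0.105)^(1/0.74) ≈ 2.5187.
y_gold = 0.8·2.5187^0.26 ≈ 1.0172.
c_gold = y_gold − (n+δ)·k_gold = 1.0172 − 0.105·2.5187 ≈ 0.7527.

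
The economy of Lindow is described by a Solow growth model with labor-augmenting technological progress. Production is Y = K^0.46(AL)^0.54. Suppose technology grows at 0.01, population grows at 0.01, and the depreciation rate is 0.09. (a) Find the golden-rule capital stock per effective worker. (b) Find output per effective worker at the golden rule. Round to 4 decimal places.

n + g + δ = 0.01 + 0.01 + 0.09 = 0.11.
Golden rule sets MPK = n+g+δ: 0.46·k^(0.46−1) = 0.11, so k_gold = (0.46/0.11)^(1/0.54) ≈ 14.1474.
y_gold = 14.1474^0.46 ≈ 3.3831.

(a) k_gold ≈ 14.1474; (b) y_gold ≈ 3.3831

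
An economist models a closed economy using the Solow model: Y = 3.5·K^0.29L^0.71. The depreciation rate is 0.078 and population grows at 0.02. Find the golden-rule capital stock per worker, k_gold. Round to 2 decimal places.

Break-even investment rate: n + δ = 0.02 + 0.078 = 0.098.
Maximizing c = f(k) − (n+δ)·k gives f'(k) = n+δ, i.e. 0.29·3.5·k^(0.29−1) = 0.098, so k_gold = (0.29·3.5/0.098)^(1/0.71) ≈ 26.9101.

k_gold ≈ 26.91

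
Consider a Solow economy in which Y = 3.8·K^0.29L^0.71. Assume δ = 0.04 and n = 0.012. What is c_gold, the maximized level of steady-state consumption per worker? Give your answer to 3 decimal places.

c_gold ≈ 9.391

The effective depreciation rate is n + δ = 0.012 + 0.04 = 0.052.
Maximizing c = f(k) − (n+δ)·k gives f'(k) = n+δ, i.e. 0.29·3.8·k^(0.29−1) = 0.052, so k_gold = (0.29·3.8/0.052)^(1/0.71) ≈ 73.7661.
y_gold = 3.8·73.7661^0.29 ≈ 13.2270.
c_gold = y_gold − (n+δ)·k_gold = 13.2270 − 0.052·73.7661 ≈ 9.3912.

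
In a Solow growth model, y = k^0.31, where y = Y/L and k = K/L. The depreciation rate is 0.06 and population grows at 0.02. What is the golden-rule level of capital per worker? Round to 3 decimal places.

Capital per worker breaks even when investment replaces (n + δ)·k; here n + δ = 0.08.
Maximizing c = f(k) − (n+δ)·k gives f'(k) = n+δ, i.e. 0.31·k^(0.31−1) = 0.08, so k_gold = (0.31/0.08)^(1/0.69) ≈ 7.1214.

k_gold ≈ 7.121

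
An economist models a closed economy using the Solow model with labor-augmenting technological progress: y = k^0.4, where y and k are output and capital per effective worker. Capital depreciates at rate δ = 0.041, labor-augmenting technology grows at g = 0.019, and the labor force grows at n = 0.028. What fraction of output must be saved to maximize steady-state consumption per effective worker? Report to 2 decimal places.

s_gold = 0.40

n + g + δ = 0.028 + 0.019 + 0.041 = 0.088.
At the golden rule MPK = n+g+δ, and in any Cobb-Douglas steady state s = (n+g+δ)·k/y = MPK·k/y = capital's share 0.4.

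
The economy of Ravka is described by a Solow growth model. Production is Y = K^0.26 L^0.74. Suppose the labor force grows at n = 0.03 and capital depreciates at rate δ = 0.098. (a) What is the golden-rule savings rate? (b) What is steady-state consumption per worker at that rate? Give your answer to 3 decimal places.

(a) s_gold = 0.260; (b) c_gold ≈ 0.949

n + δ = 0.03 + 0.098 = 0.128.
For Cobb-Douglas, s_gold equals capital's share: s_gold = 0.26.
Golden rule sets MPK = n+δ: 0.26·k^(0.26−1) = 0.128, so k_gold = (0.26/0.128)^(1/0.74) ≈ 2.6055.
y_gold = 2.6055^0.26 ≈ 1.2827; c_gold = (1−0.26)·y_gold ≈ 0.9492.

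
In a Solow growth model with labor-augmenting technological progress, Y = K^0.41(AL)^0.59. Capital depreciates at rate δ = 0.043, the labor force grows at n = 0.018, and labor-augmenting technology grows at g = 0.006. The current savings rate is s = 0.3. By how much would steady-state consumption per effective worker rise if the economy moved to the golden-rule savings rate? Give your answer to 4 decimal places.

Δc ≈ 0.0936

Capital per effective worker breaks even when investment replaces (n + g + δ)·k; here n + g + δ = 0.067.
Current steady state (s = 0.3): k* = (0.3/0.067)^(1/0.59) ≈ 12.6902, y* = 12.6902^0.41 ≈ 2.8341, c* = (1−0.3)·2.8341 ≈ 1.9839.
Maximizing c = f(k) − (n+g+δ)·k gives f'(k) = n+g+δ, i.e. 0.41·k^(0.41−1) = 0.067, so k_gold = (0.41/0.067)^(1/0.59) ≈ 21.5479.
y_gold = 21.5479^0.41 ≈ 3.5212, c_gold = y_gold − 0.067·k_gold ≈ 2.0775.
Gain: Δc = 2.0775 − 1.9839 ≈ 0.0936.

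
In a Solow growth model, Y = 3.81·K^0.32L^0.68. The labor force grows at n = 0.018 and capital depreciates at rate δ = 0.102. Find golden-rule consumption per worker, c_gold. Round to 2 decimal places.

c_gold ≈ 7.71

Capital per worker breaks even when investment replaces (n + δ)·k; here n + δ = 0.12.
Maximizing c = f(k) − (n+δ)·k gives f'(k) = n+δ, i.e. 0.32·3.81·k^(0.32−1) = 0.12, so k_gold = (0.32·3.81/0.12)^(1/0.68) ≈ 30.2500.
y_gold = 3.81·30.2500^0.32 ≈ 11.3438.
c_gold = y_gold − (n+δ)·k_gold = 11.3438 − 0.12·30.2500 ≈ 7.7138.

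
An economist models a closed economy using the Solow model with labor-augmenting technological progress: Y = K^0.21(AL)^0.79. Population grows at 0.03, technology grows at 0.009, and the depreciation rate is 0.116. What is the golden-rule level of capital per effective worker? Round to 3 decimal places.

k_gold ≈ 1.469

The effective depreciation rate is n + g + δ = 0.03 + 0.009 + 0.116 = 0.155.
Golden rule sets MPK = n+g+δ: 0.21·k^(0.21−1) = 0.155, so k_gold = (0.21/0.155)^(1/0.79) ≈ 1.4687.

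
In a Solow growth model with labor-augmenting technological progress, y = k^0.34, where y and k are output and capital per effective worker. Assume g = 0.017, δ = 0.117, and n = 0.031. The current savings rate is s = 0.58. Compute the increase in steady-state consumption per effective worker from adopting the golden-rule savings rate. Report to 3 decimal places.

The effective depreciation rate is n + g + δ = 0.031 + 0.017 + 0.117 = 0.165.
Current steady state (s = 0.58): k* = (0.58/0.165)^(1/0.66) ≈ 6.7172, y* = 6.7172^0.34 ≈ 1.9109, c* = (1−0.58)·1.9109 ≈ 0.8026.
At the golden rule the marginal product of capital equals n+g+δ: 0.34·k^(0.34−1) = 0.165. Solving, k_gold = (0.34/0.165)^(1/0.66) ≈ 2.9905.
y_gold = 2.9905^0.34 ≈ 1.4513, c_gold = y_gold − 0.165·k_gold ≈ 0.9579.
Gain: Δc = 0.9579 − 0.8026 ≈ 0.1553.

Δc ≈ 0.155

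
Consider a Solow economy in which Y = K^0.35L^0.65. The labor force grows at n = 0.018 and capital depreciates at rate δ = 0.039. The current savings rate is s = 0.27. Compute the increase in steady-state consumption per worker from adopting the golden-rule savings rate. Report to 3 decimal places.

Break-even investment rate: n + δ = 0.018 + 0.039 = 0.057.
Current steady state (s = 0.27): k* = (0.27/0.057)^(1/0.65) ≈ 10.9449, y* = 10.9449^0.35 ≈ 2.3106, c* = (1−0.27)·2.3106 ≈ 1.6867.
At the golden rule the marginal product of capital equals n+δ: 0.35·k^(0.35−1) = 0.057. Solving, k_gold = (0.35/0.057)^(1/0.65) ≈ 16.3157.
y_gold = 16.3157^0.35 ≈ 2.6571, c_gold = y_gold − 0.057·k_gold ≈ 1.7271.
Gain: Δc = 1.7271 − 1.6867 ≈ 0.0404.

Δc ≈ 0.040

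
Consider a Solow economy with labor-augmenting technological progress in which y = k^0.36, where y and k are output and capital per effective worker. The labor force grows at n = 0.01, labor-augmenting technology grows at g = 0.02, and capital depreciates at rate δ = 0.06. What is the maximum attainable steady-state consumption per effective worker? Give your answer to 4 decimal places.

The effective depreciation rate is n + g + δ = 0.01 + 0.02 + 0.06 = 0.09.
Maximizing c = f(k) − (n+g+δ)·k gives f'(k) = n+g+δ, i.e. 0.36·k^(0.36−1) = 0.09, so k_gold = (0.36/0.09)^(1/0.64) ≈ 8.7241.
y_gold = 8.7241^0.36 ≈ 2.1810.
c_gold = y_gold − (n+g+δ)·k_gold = 2.1810 − 0.09·8.7241 ≈ 1.3958.

c_gold ≈ 1.3958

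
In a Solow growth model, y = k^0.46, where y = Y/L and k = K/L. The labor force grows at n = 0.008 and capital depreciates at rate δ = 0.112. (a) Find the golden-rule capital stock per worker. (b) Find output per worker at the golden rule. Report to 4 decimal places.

(a) k_gold ≈ 12.0420; (b) y_gold ≈ 3.1414

n + δ = 0.008 + 0.112 = 0.12.
Golden rule sets MPK = n+δ: 0.46·k^(0.46−1) = 0.12, so k_gold = (0.46/0.12)^(1/0.54) ≈ 12.0420.
y_gold = 12.0420^0.46 ≈ 3.1414.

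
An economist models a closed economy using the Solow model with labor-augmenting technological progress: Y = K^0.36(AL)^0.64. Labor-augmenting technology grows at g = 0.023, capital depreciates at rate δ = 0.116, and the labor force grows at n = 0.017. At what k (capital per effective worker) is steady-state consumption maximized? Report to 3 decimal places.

k_gold ≈ 3.694

n + g + δ = 0.017 + 0.023 + 0.116 = 0.156.
Setting f'(k) = n+g+δ gives 0.36·k^(0.36−1) = 0.156, hence k_gold = (0.36/0.156)^(1/0.64) ≈ 3.6937.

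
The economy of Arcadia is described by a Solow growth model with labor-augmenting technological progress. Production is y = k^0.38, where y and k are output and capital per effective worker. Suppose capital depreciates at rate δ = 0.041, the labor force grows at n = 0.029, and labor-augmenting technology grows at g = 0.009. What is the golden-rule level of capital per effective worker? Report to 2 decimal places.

k_gold ≈ 12.60

n + g + δ = 0.029 + 0.009 + 0.041 = 0.079.
Maximizing c = f(k) − (n+g+δ)·k gives f'(k) = n+g+δ, i.e. 0.38·k^(0.38−1) = 0.079, so k_gold = (0.38/0.079)^(1/0.62) ≈ 12.5966.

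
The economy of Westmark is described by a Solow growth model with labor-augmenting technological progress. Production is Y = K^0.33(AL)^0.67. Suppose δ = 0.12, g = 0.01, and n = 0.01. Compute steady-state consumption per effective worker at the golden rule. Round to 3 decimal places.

c_gold ≈ 1.022

The effective depreciation rate is n + g + δ = 0.01 + 0.01 + 0.12 = 0.14.
At the golden rule the marginal product of capital equals n+g+δ: 0.33·k^(0.33−1) = 0.14. Solving, k_gold = (0.33/0.14)^(1/0.67) ≈ 3.5958.
y_gold = 3.5958^0.33 ≈ 1.5255.
c_gold = y_gold − (n+g+δ)·k_gold = 1.5255 − 0.14·3.5958 ≈ 1.0221.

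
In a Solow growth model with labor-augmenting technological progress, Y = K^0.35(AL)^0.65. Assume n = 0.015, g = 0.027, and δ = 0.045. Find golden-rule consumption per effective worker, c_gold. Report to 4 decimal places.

Capital per effective worker breaks even when investment replaces (n + g + δ)·k; here n + g + δ = 0.087.
At the golden rule the marginal product of capital equals n+g+δ: 0.35·k^(0.35−1) = 0.087. Solving, k_gold = (0.35/0.087)^(1/0.65) ≈ 8.5129.
y_gold = 8.5129^0.35 ≈ 2.1161.
c_gold = y_gold − (n+g+δ)·k_gold = 2.1161 − 0.087·8.5129 ≈ 1.3754.

c_gold ≈ 1.3754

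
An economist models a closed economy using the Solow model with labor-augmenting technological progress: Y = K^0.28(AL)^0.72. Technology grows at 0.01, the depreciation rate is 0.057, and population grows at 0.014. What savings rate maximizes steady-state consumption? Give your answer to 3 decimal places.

s_gold = 0.280

Capital per effective worker breaks even when investment replaces (n + g + δ)·k; here n + g + δ = 0.081.
At the golden rule MPK = n+g+δ, and in any Cobb-Douglas steady state s = (n+g+δ)·k/y = MPK·k/y = capital's share 0.28.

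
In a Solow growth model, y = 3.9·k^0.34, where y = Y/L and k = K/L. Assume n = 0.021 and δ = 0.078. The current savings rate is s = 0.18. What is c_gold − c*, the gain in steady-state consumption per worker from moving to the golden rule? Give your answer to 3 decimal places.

The effective depreciation rate is n + δ = 0.021 + 0.078 = 0.099.
Current steady state (s = 0.18): k* = (0.18·3.9/0.099)^(1/0.66) ≈ 19.4510, y* = 3.9·19.4510^0.34 ≈ 10.6981, c* = (1−0.18)·10.6981 ≈ 8.7724.
At the golden rule the marginal product of capital equals n+δ: 0.34·3.9·k^(0.34−1) = 0.099. Solving, k_gold = (0.34·3.9/0.099)^(1/0.66) ≈ 50.9843.
y_gold = 3.9·50.9843^0.34 ≈ 14.8454, c_gold = y_gold − 0.099·k_gold ≈ 9.7980.
Gain: Δc = 9.7980 − 8.7724 ≈ 1.0256.

Δc ≈ 1.026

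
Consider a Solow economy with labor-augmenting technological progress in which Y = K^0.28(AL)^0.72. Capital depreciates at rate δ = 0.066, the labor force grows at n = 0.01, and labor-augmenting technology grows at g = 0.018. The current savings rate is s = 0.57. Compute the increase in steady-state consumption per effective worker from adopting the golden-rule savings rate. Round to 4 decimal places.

Capital per effective worker breaks even when investment replaces (n + g + δ)·k; here n + g + δ = 0.094.
Current steady state (s = 0.57): k* = (0.57/0.094)^(1/0.72) ≈ 12.2222, y* = 12.2222^0.28 ≈ 2.0156, c* = (1−0.57)·2.0156 ≈ 0.8667.
At the golden rule the marginal product of capital equals n+g+δ: 0.28·k^(0.28−1) = 0.094. Solving, k_gold = (0.28/0.094)^(1/0.72) ≈ 4.5538.
y_gold = 4.5538^0.28 ≈ 1.5288, c_gold = y_gold − 0.094·k_gold ≈ 1.1007.
Gain: Δc = 1.1007 − 0.8667 ≈ 0.2340.

Δc ≈ 0.2340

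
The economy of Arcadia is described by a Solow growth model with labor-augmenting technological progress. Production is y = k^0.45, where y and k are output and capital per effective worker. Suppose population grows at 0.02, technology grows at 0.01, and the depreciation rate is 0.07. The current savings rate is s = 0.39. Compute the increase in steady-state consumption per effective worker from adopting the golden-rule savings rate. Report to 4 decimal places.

Break-even investment rate: n + g + δ = 0.02 + 0.01 + 0.07 = 0.1.
Current steady state (s = 0.39): k* = (0.39/0.1)^(1/0.55) ≈ 11.8758, y* = 11.8758^0.45 ≈ 3.0451, c* = (1−0.39)·3.0451 ≈ 1.8575.
Setting f'(k) = n+g+δ gives 0.45·k^(0.45−1) = 0.1, hence k_gold = (0.45/0.1)^(1/0.55) ≈ 15.4049.
y_gold = 15.4049^0.45 ≈ 3.4233, c_gold = y_gold − 0.1·k_gold ≈ 1.8828.
Gain: Δc = 1.8828 − 1.8575 ≈ 0.0253.

Δc ≈ 0.0253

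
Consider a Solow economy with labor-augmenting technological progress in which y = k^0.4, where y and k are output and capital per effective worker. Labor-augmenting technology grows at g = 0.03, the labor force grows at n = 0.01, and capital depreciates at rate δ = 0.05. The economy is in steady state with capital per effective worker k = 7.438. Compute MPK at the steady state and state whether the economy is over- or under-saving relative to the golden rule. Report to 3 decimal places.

under-saving; MPK ≈ 0.120

Capital per effective worker breaks even when investment replaces (n + g + δ)·k; here n + g + δ = 0.09.
MPK = 0.4·k^(0.4−1) = 0.4·7.438^(-0.6) ≈ 0.1200.
MPK > 0.09, so the economy is dynamically efficient (under-saving).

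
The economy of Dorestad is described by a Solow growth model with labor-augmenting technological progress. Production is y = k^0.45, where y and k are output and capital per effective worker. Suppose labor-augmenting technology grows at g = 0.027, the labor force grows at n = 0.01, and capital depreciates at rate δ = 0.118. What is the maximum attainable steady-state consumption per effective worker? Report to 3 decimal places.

c_gold ≈ 1.315

The effective depreciation rate is n + g + δ = 0.01 + 0.027 + 0.118 = 0.155.
Golden rule sets MPK = n+g+δ: 0.45·k^(0.45−1) = 0.155, so k_gold = (0.45/0.155)^(1/0.55) ≈ 6.9439.
y_gold = 6.9439^0.45 ≈ 2.3918.
c_gold = y_gold − (n+g+δ)·k_gold = 2.3918 − 0.155·6.9439 ≈ 1.3155.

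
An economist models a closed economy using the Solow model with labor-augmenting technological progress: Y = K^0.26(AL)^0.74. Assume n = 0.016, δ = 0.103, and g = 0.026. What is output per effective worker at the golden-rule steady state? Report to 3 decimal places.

y_gold ≈ 1.228

The effective depreciation rate is n + g + δ = 0.016 + 0.026 + 0.103 = 0.145.
Maximizing c = f(k) − (n+g+δ)·k gives f'(k) = n+g+δ, i.e. 0.26·k^(0.26−1) = 0.145, so k_gold = (0.26/0.145)^(1/0.74) ≈ 2.2015.
Output: y_gold = k_gold^0.26 = 2.2015^0.26 ≈ 1.2277.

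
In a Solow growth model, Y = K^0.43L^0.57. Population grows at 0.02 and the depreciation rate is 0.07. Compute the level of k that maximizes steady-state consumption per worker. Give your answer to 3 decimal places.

Break-even investment rate: n + δ = 0.02 + 0.07 = 0.09.
Golden rule sets MPK = n+δ: 0.43·k^(0.43−1) = 0.09, so k_gold = (0.43/0.09)^(1/0.57) ≈ 15.5462.

k_gold ≈ 15.546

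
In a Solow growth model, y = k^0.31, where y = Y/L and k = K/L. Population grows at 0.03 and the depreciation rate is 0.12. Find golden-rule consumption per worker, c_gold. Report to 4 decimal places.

Break-even investment rate: n + δ = 0.03 + 0.12 = 0.15.
Maximizing c = f(k) − (n+δ)·k gives f'(k) = n+δ, i.e. 0.31·k^(0.31−1) = 0.15, so k_gold = (0.31/0.15)^(1/0.69) ≈ 2.8636.
y_gold = 2.8636^0.31 ≈ 1.3856.
c_gold = y_gold − (n+δ)·k_gold = 1.3856 − 0.15·2.8636 ≈ 0.9561.

c_gold ≈ 0.9561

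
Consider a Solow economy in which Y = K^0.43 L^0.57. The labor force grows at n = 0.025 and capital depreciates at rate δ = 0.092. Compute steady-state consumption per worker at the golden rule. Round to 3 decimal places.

c_gold ≈ 1.522

Break-even investment rate: n + δ = 0.025 + 0.092 = 0.117.
Maximizing c = f(k) − (n+δ)·k gives f'(k) = n+δ, i.e. 0.43·k^(0.43−1) = 0.117, so k_gold = (0.43/0.117)^(1/0.57) ≈ 9.8112.
y_gold = 9.8112^0.43 ≈ 2.6696.
c_gold = y_gold − (n+δ)·k_gold = 2.6696 − 0.117·9.8112 ≈ 1.5217.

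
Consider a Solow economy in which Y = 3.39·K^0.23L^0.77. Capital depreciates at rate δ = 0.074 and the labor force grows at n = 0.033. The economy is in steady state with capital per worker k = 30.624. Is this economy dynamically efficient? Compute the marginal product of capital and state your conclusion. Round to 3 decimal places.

dynamically inefficient; MPK ≈ 0.056

The effective depreciation rate is n + δ = 0.033 + 0.074 = 0.107.
MPK = 0.23·3.39·k^(0.23−1) = 0.23·3.39·30.624^(-0.77) ≈ 0.0559.
MPK < 0.107, so the economy is dynamically inefficient (over-saving).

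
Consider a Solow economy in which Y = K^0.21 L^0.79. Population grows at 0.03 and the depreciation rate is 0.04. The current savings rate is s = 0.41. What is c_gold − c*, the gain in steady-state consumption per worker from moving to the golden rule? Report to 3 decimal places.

Capital per worker breaks even when investment replaces (n + δ)·k; here n + δ = 0.07.
Current steady state (s = 0.41): k* = (0.41/0.07)^(1/0.79) ≈ 9.3703, y* = 9.3703^0.21 ≈ 1.5998, c* = (1−0.41)·1.5998 ≈ 0.9439.
Golden rule sets MPK = n+δ: 0.21·k^(0.21−1) = 0.07, so k_gold = (0.21/0.07)^(1/0.79) ≈ 4.0175.
y_gold = 4.0175^0.21 ≈ 1.3392, c_gold = y_gold − 0.07·k_gold ≈ 1.0579.
Gain: Δc = 1.0579 − 0.9439 ≈ 0.1140.

Δc ≈ 0.114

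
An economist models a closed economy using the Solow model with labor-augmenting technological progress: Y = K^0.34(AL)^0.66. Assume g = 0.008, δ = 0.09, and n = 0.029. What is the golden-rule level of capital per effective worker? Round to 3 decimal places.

k_gold ≈ 4.446

n + g + δ = 0.029 + 0.008 + 0.09 = 0.127.
Maximizing c = f(k) − (n+g+δ)·k gives f'(k) = n+g+δ, i.e. 0.34·k^(0.34−1) = 0.127, so k_gold = (0.34/0.127)^(1/0.66) ≈ 4.4462.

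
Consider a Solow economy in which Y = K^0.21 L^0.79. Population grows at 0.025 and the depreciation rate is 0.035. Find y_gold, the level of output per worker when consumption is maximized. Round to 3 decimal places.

The effective depreciation rate is n + δ = 0.025 + 0.035 = 0.06.
At the golden rule the marginal product of capital equals n+δ: 0.21·k^(0.21−1) = 0.06. Solving, k_gold = (0.21/0.06)^(1/0.79) ≈ 4.8831.
Output: y_gold = k_gold^0.21 = 4.8831^0.21 ≈ 1.3952.

y_gold ≈ 1.395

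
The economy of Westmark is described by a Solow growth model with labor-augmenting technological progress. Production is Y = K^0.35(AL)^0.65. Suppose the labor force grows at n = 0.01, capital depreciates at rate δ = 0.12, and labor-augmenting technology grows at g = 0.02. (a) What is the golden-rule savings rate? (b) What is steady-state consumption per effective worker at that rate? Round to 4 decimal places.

(a) s_gold = 0.3500; (b) c_gold ≈ 1.0258

Break-even investment rate: n + g + δ = 0.01 + 0.02 + 0.12 = 0.15.
For Cobb-Douglas, s_gold equals capital's share: s_gold = 0.35.
Maximizing c = f(k) − (n+g+δ)·k gives f'(k) = n+g+δ, i.e. 0.35·k^(0.35−1) = 0.15, so k_gold = (0.35/0.15)^(1/0.65) ≈ 3.6823.
y_gold = 3.6823^0.35 ≈ 1.5781; c_gold = (1−0.35)·y_gold ≈ 1.0258.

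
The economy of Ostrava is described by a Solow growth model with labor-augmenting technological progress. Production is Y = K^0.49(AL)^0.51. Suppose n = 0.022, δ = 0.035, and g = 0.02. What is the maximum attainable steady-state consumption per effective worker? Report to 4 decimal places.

c_gold ≈ 3.0183

Capital per effective worker breaks even when investment replaces (n + g + δ)·k; here n + g + δ = 0.077.
Golden rule sets MPK = n+g+δ: 0.49·k^(0.49−1) = 0.077, so k_gold = (0.49/0.077)^(1/0.51) ≈ 37.6611.
y_gold = 37.6611^0.49 ≈ 5.9182.
c_gold = y_gold − (n+g+δ)·k_gold = 5.9182 − 0.077·37.6611 ≈ 3.0183.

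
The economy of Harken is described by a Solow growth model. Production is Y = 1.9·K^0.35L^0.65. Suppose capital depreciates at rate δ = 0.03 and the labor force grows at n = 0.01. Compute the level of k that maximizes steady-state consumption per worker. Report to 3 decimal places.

n + δ = 0.01 + 0.03 = 0.04.
Golden rule sets MPK = n+δ: 0.35·1.9·k^(0.35−1) = 0.04, so k_gold = (0.35·1.9/0.04)^(1/0.65) ≈ 75.5257.

k_gold ≈ 75.526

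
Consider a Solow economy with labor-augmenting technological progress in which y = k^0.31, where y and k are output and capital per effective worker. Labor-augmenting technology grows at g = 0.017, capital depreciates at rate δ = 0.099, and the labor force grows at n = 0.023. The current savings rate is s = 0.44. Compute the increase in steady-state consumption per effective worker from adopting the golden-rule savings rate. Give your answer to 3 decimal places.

Δc ≈ 0.050

The effective depreciation rate is n + g + δ = 0.023 + 0.017 + 0.099 = 0.139.
Current steady state (s = 0.44): k* = (0.44/0.139)^(1/0.69) ≈ 5.3122, y* = 5.3122^0.31 ≈ 1.6782, c* = (1−0.44)·1.6782 ≈ 0.9398.
At the golden rule the marginal product of capital equals n+g+δ: 0.31·k^(0.31−1) = 0.139. Solving, k_gold = (0.31/0.139)^(1/0.69) ≈ 3.1978.
y_gold = 3.1978^0.31 ≈ 1.4338, c_gold = y_gold − 0.139·k_gold ≈ 0.9894.
Gain: Δc = 0.9894 − 0.9398 ≈ 0.0496.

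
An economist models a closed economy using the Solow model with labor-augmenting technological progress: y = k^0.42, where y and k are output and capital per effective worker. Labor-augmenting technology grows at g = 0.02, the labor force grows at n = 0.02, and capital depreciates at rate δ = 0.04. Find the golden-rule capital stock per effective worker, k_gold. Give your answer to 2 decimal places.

Capital per effective worker breaks even when investment replaces (n + g + δ)·k; here n + g + δ = 0.08.
Setting f'(k) = n+g+δ gives 0.42·k^(0.42−1) = 0.08, hence k_gold = (0.42/0.08)^(1/0.58) ≈ 17.4443.

k_gold ≈ 17.44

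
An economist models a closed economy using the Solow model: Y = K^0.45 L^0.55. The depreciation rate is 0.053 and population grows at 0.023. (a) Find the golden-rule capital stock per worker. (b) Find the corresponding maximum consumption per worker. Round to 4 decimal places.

(a) k_gold ≈ 25.3724; (b) c_gold ≈ 2.3568

n + δ = 0.023 + 0.053 = 0.076.
At the golden rule the marginal product of capital equals n+δ: 0.45·k^(0.45−1) = 0.076. Solving, k_gold = (0.45/0.076)^(1/0.55) ≈ 25.3724.
y_gold = 25.3724^0.45 ≈ 4.2851; c_gold = y_gold − 0.076·k_gold ≈ 2.3568.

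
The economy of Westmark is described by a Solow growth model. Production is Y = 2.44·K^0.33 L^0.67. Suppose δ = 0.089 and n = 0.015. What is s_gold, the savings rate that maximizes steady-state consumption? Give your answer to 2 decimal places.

s_gold = 0.33

n + δ = 0.015 + 0.089 = 0.104.
At the golden rule MPK = n+δ, and in any Cobb-Douglas steady state s = (n+δ)·k/y = MPK·k/y = capital's share 0.33.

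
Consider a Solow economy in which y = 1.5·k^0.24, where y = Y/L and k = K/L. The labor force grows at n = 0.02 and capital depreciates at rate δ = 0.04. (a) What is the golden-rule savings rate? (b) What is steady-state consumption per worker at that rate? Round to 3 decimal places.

(a) s_gold = 0.240; (b) c_gold ≈ 2.007

The effective depreciation rate is n + δ = 0.02 + 0.04 = 0.06.
For Cobb-Douglas, s_gold equals capital's share: s_gold = 0.24.
Golden rule sets MPK = n+δ: 0.24·1.5·k^(0.24−1) = 0.06, so k_gold = (0.24·1.5/0.06)^(1/0.76) ≈ 10.5653.
y_gold = 1.5·10.5653^0.24 ≈ 2.6413; c_gold = (1−0.24)·y_gold ≈ 2.0074.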